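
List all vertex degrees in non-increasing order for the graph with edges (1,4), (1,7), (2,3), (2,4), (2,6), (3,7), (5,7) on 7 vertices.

Step 1: Count edges incident to each vertex:
  deg(1) = 2 (neighbors: 4, 7)
  deg(2) = 3 (neighbors: 3, 4, 6)
  deg(3) = 2 (neighbors: 2, 7)
  deg(4) = 2 (neighbors: 1, 2)
  deg(5) = 1 (neighbors: 7)
  deg(6) = 1 (neighbors: 2)
  deg(7) = 3 (neighbors: 1, 3, 5)

Step 2: Sort degrees in non-increasing order:
  Degrees: [2, 3, 2, 2, 1, 1, 3] -> sorted: [3, 3, 2, 2, 2, 1, 1]

Degree sequence: [3, 3, 2, 2, 2, 1, 1]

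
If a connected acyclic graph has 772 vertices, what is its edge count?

A tree on n vertices always has exactly n - 1 edges.
For n = 772: edges = 772 - 1 = 771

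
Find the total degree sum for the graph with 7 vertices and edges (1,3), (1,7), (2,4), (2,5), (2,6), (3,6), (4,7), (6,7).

Step 1: Count edges incident to each vertex:
  deg(1) = 2 (neighbors: 3, 7)
  deg(2) = 3 (neighbors: 4, 5, 6)
  deg(3) = 2 (neighbors: 1, 6)
  deg(4) = 2 (neighbors: 2, 7)
  deg(5) = 1 (neighbors: 2)
  deg(6) = 3 (neighbors: 2, 3, 7)
  deg(7) = 3 (neighbors: 1, 4, 6)

Step 2: Sum all degrees:
  2 + 3 + 2 + 2 + 1 + 3 + 3 = 16

Verification: sum of degrees = 2 * |E| = 2 * 8 = 16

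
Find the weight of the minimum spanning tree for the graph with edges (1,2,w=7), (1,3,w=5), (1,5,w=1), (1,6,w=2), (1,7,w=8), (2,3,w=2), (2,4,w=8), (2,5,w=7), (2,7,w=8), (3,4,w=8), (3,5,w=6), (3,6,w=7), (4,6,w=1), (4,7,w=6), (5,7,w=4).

Apply Kruskal's algorithm (sort edges by weight, add if no cycle):

Sorted edges by weight:
  (1,5) w=1
  (4,6) w=1
  (1,6) w=2
  (2,3) w=2
  (5,7) w=4
  (1,3) w=5
  (3,5) w=6
  (4,7) w=6
  (1,2) w=7
  (2,5) w=7
  (3,6) w=7
  (1,7) w=8
  (2,4) w=8
  (2,7) w=8
  (3,4) w=8

Add edge (1,5) w=1 -- no cycle. Running total: 1
Add edge (4,6) w=1 -- no cycle. Running total: 2
Add edge (1,6) w=2 -- no cycle. Running total: 4
Add edge (2,3) w=2 -- no cycle. Running total: 6
Add edge (5,7) w=4 -- no cycle. Running total: 10
Add edge (1,3) w=5 -- no cycle. Running total: 15

MST edges: (1,5,w=1), (4,6,w=1), (1,6,w=2), (2,3,w=2), (5,7,w=4), (1,3,w=5)
Total MST weight: 1 + 1 + 2 + 2 + 4 + 5 = 15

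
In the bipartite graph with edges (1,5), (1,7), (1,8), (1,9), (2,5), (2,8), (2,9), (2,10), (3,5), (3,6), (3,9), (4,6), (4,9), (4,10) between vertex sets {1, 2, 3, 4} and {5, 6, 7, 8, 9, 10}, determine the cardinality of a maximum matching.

Step 1: List the neighbors of each left vertex:
  1: 5, 7, 8, 9
  2: 5, 8, 9, 10
  3: 5, 6, 9
  4: 6, 9, 10

Step 2: Greedily match left vertices, then look for augmenting paths:
  Match 1 -- 5
  Match 2 -- 8
  Match 3 -- 6
  Match 4 -- 9
  No augmenting path remains.

Step 3: Verify this is maximum:
  Matching size 4 = min(|L|, |R|) = min(4, 6), which is an upper bound, so this matching is maximum.

Maximum matching: {(1,5), (2,8), (3,6), (4,9)}
Size: 4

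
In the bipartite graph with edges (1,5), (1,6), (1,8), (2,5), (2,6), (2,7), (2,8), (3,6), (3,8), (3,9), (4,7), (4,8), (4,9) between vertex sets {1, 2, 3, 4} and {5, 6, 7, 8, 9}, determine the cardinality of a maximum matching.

Step 1: List the neighbors of each left vertex:
  1: 5, 6, 8
  2: 5, 6, 7, 8
  3: 6, 8, 9
  4: 7, 8, 9

Step 2: Greedily match left vertices, then look for augmenting paths:
  Match 1 -- 5
  Match 2 -- 6
  Match 3 -- 8
  Match 4 -- 7
  No augmenting path remains.

Step 3: Verify this is maximum:
  Matching size 4 = min(|L|, |R|) = min(4, 5), which is an upper bound, so this matching is maximum.

Maximum matching: {(1,5), (2,6), (3,8), (4,7)}
Size: 4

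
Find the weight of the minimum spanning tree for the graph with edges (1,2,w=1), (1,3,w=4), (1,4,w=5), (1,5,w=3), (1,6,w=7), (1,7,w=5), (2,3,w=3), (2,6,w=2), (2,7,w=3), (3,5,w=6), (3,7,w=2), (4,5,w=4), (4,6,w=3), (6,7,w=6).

Apply Kruskal's algorithm (sort edges by weight, add if no cycle):

Sorted edges by weight:
  (1,2) w=1
  (2,6) w=2
  (3,7) w=2
  (1,5) w=3
  (2,3) w=3
  (2,7) w=3
  (4,6) w=3
  (1,3) w=4
  (4,5) w=4
  (1,4) w=5
  (1,7) w=5
  (3,5) w=6
  (6,7) w=6
  (1,6) w=7

Add edge (1,2) w=1 -- no cycle. Running total: 1
Add edge (2,6) w=2 -- no cycle. Running total: 3
Add edge (3,7) w=2 -- no cycle. Running total: 5
Add edge (1,5) w=3 -- no cycle. Running total: 8
Add edge (2,3) w=3 -- no cycle. Running total: 11
Skip edge (2,7) w=3 -- would create cycle
Add edge (4,6) w=3 -- no cycle. Running total: 14

MST edges: (1,2,w=1), (2,6,w=2), (3,7,w=2), (1,5,w=3), (2,3,w=3), (4,6,w=3)
Total MST weight: 1 + 2 + 2 + 3 + 3 + 3 = 14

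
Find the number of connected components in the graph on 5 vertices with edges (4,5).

Step 1: Build adjacency list from edges:
  1: (none)
  2: (none)
  3: (none)
  4: 5
  5: 4

Step 2: Run BFS/DFS from vertex 1:
  Visited: {1}
  Reached 1 of 5 vertices

Step 3: Only 1 of 5 vertices reached. Graph is disconnected.
Connected components: {1}, {2}, {3}, {4, 5}
Number of connected components: 4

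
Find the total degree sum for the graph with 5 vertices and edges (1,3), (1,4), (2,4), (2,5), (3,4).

Step 1: Count edges incident to each vertex:
  deg(1) = 2 (neighbors: 3, 4)
  deg(2) = 2 (neighbors: 4, 5)
  deg(3) = 2 (neighbors: 1, 4)
  deg(4) = 3 (neighbors: 1, 2, 3)
  deg(5) = 1 (neighbors: 2)

Step 2: Sum all degrees:
  2 + 2 + 2 + 3 + 1 = 10

Verification: sum of degrees = 2 * |E| = 2 * 5 = 10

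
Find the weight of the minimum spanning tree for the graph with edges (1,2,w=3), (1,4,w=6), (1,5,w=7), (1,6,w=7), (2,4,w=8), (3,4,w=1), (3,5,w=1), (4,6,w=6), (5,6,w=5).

Apply Kruskal's algorithm (sort edges by weight, add if no cycle):

Sorted edges by weight:
  (3,4) w=1
  (3,5) w=1
  (1,2) w=3
  (5,6) w=5
  (1,4) w=6
  (4,6) w=6
  (1,6) w=7
  (1,5) w=7
  (2,4) w=8

Add edge (3,4) w=1 -- no cycle. Running total: 1
Add edge (3,5) w=1 -- no cycle. Running total: 2
Add edge (1,2) w=3 -- no cycle. Running total: 5
Add edge (5,6) w=5 -- no cycle. Running total: 10
Add edge (1,4) w=6 -- no cycle. Running total: 16

MST edges: (3,4,w=1), (3,5,w=1), (1,2,w=3), (5,6,w=5), (1,4,w=6)
Total MST weight: 1 + 1 + 3 + 5 + 6 = 16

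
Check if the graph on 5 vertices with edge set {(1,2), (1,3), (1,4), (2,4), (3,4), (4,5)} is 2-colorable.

Step 1: Attempt 2-coloring using BFS:
  Start at vertex 1, assign color 0
  Color vertex 2 with color 1 (neighbor of 1)
  Color vertex 3 with color 1 (neighbor of 1)
  Color vertex 4 with color 1 (neighbor of 1)

Step 2: Conflict found! Vertices 2 and 4 are adjacent but have the same color.
This means the graph contains an odd cycle.

The graph is NOT bipartite.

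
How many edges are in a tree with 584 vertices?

A tree on n vertices always has exactly n - 1 edges.
For n = 584: edges = 584 - 1 = 583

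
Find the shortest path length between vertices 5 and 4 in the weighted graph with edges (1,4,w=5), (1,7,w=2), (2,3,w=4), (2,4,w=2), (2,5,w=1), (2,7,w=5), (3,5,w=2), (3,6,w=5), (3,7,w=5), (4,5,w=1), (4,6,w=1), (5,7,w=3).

Step 1: Build adjacency list with weights:
  1: 4(w=5), 7(w=2)
  2: 3(w=4), 4(w=2), 5(w=1), 7(w=5)
  3: 2(w=4), 5(w=2), 6(w=5), 7(w=5)
  4: 1(w=5), 2(w=2), 5(w=1), 6(w=1)
  5: 2(w=1), 3(w=2), 4(w=1), 7(w=3)
  6: 3(w=5), 4(w=1)
  7: 1(w=2), 2(w=5), 3(w=5), 5(w=3)

Step 2: Apply Dijkstra's algorithm from vertex 5:
  Visit vertex 5 (distance=0)
    Update dist[2] = 1
    Update dist[3] = 2
    Update dist[4] = 1
    Update dist[7] = 3
  Visit vertex 2 (distance=1)
  Visit vertex 4 (distance=1)
    Update dist[1] = 6
    Update dist[6] = 2

Step 3: Shortest path: 5 -> 4
Total weight: 1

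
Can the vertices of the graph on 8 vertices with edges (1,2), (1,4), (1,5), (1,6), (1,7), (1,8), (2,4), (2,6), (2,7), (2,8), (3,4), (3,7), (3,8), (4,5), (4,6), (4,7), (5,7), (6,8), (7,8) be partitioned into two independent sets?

Step 1: Attempt 2-coloring using BFS:
  Start at vertex 1, assign color 0
  Color vertex 2 with color 1 (neighbor of 1)
  Color vertex 4 with color 1 (neighbor of 1)
  Color vertex 5 with color 1 (neighbor of 1)
  Color vertex 6 with color 1 (neighbor of 1)
  Color vertex 7 with color 1 (neighbor of 1)
  Color vertex 8 with color 1 (neighbor of 1)

Step 2: Conflict found! Vertices 2 and 4 are adjacent but have the same color.
This means the graph contains an odd cycle.

The graph is NOT bipartite.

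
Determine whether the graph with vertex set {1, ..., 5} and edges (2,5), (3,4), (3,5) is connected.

Step 1: Build adjacency list from edges:
  1: (none)
  2: 5
  3: 4, 5
  4: 3
  5: 2, 3

Step 2: Run BFS/DFS from vertex 1:
  Visited: {1}
  Reached 1 of 5 vertices

Step 3: Only 1 of 5 vertices reached. Graph is disconnected.
Connected components: {1}, {2, 3, 4, 5}
Answer: No, the graph is not connected (2 components).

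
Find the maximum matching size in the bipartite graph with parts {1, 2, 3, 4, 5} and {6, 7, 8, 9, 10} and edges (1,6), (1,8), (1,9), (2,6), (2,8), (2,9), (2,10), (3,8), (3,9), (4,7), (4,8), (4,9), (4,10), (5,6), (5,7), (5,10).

Step 1: List the neighbors of each left vertex:
  1: 6, 8, 9
  2: 6, 8, 9, 10
  3: 8, 9
  4: 7, 8, 9, 10
  5: 6, 7, 10

Step 2: Greedily match left vertices, then look for augmenting paths:
  Match 1 -- 6
  Match 2 -- 8
  Match 3 -- 9
  Match 4 -- 7
  Match 5 -- 10
  No augmenting path remains.

Step 3: Verify this is maximum:
  Matching size 5 = min(|L|, |R|) = min(5, 5), which is an upper bound, so this matching is maximum.

Maximum matching: {(1,6), (2,8), (3,9), (4,7), (5,10)}
Size: 5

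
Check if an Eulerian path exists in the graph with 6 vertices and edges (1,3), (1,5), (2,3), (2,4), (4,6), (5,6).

Step 1: Find the degree of each vertex:
  deg(1) = 2
  deg(2) = 2
  deg(3) = 2
  deg(4) = 2
  deg(5) = 2
  deg(6) = 2

Step 2: Count vertices with odd degree:
  All vertices have even degree (0 odd-degree vertices)

Step 3: Apply Euler's theorem:
  - Eulerian circuit exists iff graph is connected and all vertices have even degree
  - Eulerian path exists iff graph is connected and has 0 or 2 odd-degree vertices

Graph is connected with 0 odd-degree vertices.
Both Eulerian circuit and Eulerian path exist.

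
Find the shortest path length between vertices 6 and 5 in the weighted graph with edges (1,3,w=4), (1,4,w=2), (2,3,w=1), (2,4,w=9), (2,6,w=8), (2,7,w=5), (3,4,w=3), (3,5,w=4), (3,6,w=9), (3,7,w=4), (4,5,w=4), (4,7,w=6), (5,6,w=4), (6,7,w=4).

Step 1: Build adjacency list with weights:
  1: 3(w=4), 4(w=2)
  2: 3(w=1), 4(w=9), 6(w=8), 7(w=5)
  3: 1(w=4), 2(w=1), 4(w=3), 5(w=4), 6(w=9), 7(w=4)
  4: 1(w=2), 2(w=9), 3(w=3), 5(w=4), 7(w=6)
  5: 3(w=4), 4(w=4), 6(w=4)
  6: 2(w=8), 3(w=9), 5(w=4), 7(w=4)
  7: 2(w=5), 3(w=4), 4(w=6), 6(w=4)

Step 2: Apply Dijkstra's algorithm from vertex 6:
  Visit vertex 6 (distance=0)
    Update dist[2] = 8
    Update dist[3] = 9
    Update dist[5] = 4
    Update dist[7] = 4
  Visit vertex 5 (distance=4)
    Update dist[3] = 8
    Update dist[4] = 8

Step 3: Shortest path: 6 -> 5
Total weight: 4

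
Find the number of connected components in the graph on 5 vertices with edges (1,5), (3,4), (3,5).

Step 1: Build adjacency list from edges:
  1: 5
  2: (none)
  3: 4, 5
  4: 3
  5: 1, 3

Step 2: Run BFS/DFS from vertex 1:
  Visited: {1, 5, 3, 4}
  Reached 4 of 5 vertices

Step 3: Only 4 of 5 vertices reached. Graph is disconnected.
Connected components: {1, 3, 4, 5}, {2}
Number of connected components: 2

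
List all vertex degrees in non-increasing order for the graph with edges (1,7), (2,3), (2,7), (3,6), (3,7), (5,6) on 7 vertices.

Step 1: Count edges incident to each vertex:
  deg(1) = 1 (neighbors: 7)
  deg(2) = 2 (neighbors: 3, 7)
  deg(3) = 3 (neighbors: 2, 6, 7)
  deg(4) = 0 (neighbors: none)
  deg(5) = 1 (neighbors: 6)
  deg(6) = 2 (neighbors: 3, 5)
  deg(7) = 3 (neighbors: 1, 2, 3)

Step 2: Sort degrees in non-increasing order:
  Degrees: [1, 2, 3, 0, 1, 2, 3] -> sorted: [3, 3, 2, 2, 1, 1, 0]

Degree sequence: [3, 3, 2, 2, 1, 1, 0]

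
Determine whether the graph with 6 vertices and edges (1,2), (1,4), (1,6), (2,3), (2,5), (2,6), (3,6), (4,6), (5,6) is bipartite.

Step 1: Attempt 2-coloring using BFS:
  Start at vertex 1, assign color 0
  Color vertex 2 with color 1 (neighbor of 1)
  Color vertex 4 with color 1 (neighbor of 1)
  Color vertex 6 with color 1 (neighbor of 1)
  Color vertex 3 with color 0 (neighbor of 2)
  Color vertex 5 with color 0 (neighbor of 2)

Step 2: Conflict found! Vertices 2 and 6 are adjacent but have the same color.
This means the graph contains an odd cycle.

The graph is NOT bipartite.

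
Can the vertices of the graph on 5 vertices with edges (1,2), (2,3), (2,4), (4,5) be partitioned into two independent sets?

Step 1: Attempt 2-coloring using BFS:
  Start at vertex 1, assign color 0
  Color vertex 2 with color 1 (neighbor of 1)
  Color vertex 3 with color 0 (neighbor of 2)
  Color vertex 4 with color 0 (neighbor of 2)
  Color vertex 5 with color 1 (neighbor of 4)

Step 2: 2-coloring succeeded. No conflicts found.
  Set A (color 0): {1, 3, 4}
  Set B (color 1): {2, 5}

The graph is bipartite with partition {1, 3, 4}, {2, 5}.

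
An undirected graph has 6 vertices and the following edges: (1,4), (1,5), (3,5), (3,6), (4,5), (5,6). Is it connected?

Step 1: Build adjacency list from edges:
  1: 4, 5
  2: (none)
  3: 5, 6
  4: 1, 5
  5: 1, 3, 4, 6
  6: 3, 5

Step 2: Run BFS/DFS from vertex 1:
  Visited: {1, 4, 5, 3, 6}
  Reached 5 of 6 vertices

Step 3: Only 5 of 6 vertices reached. Graph is disconnected.
Connected components: {1, 3, 4, 5, 6}, {2}
Answer: No, the graph is not connected (2 components).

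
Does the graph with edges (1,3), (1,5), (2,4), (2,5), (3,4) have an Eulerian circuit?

Step 1: Find the degree of each vertex:
  deg(1) = 2
  deg(2) = 2
  deg(3) = 2
  deg(4) = 2
  deg(5) = 2

Step 2: Count vertices with odd degree:
  All vertices have even degree (0 odd-degree vertices)

Step 3: Apply Euler's theorem:
  - Eulerian circuit exists iff graph is connected and all vertices have even degree
  - Eulerian path exists iff graph is connected and has 0 or 2 odd-degree vertices

Graph is connected with 0 odd-degree vertices.
Both Eulerian circuit and Eulerian path exist.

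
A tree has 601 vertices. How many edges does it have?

A tree on n vertices always has exactly n - 1 edges.
For n = 601: edges = 601 - 1 = 600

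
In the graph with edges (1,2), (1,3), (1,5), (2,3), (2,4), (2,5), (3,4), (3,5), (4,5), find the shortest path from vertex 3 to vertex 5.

Step 1: Build adjacency list:
  1: 2, 3, 5
  2: 1, 3, 4, 5
  3: 1, 2, 4, 5
  4: 2, 3, 5
  5: 1, 2, 3, 4

Step 2: BFS from vertex 3 to find shortest path to 5:
  vertex 1 reached at distance 1
  vertex 2 reached at distance 1
  vertex 4 reached at distance 1
  vertex 5 reached at distance 1

Step 3: Shortest path: 3 -> 5
Path length: 1 edge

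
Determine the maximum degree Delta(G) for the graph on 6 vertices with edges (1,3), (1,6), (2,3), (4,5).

Step 1: Count edges incident to each vertex:
  deg(1) = 2 (neighbors: 3, 6)
  deg(2) = 1 (neighbors: 3)
  deg(3) = 2 (neighbors: 1, 2)
  deg(4) = 1 (neighbors: 5)
  deg(5) = 1 (neighbors: 4)
  deg(6) = 1 (neighbors: 1)

Step 2: Find maximum:
  max(2, 1, 2, 1, 1, 1) = 2 (vertex 1)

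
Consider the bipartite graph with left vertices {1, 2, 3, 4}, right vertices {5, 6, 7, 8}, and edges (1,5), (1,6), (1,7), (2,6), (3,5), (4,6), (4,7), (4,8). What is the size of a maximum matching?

Step 1: List the neighbors of each left vertex:
  1: 5, 6, 7
  2: 6
  3: 5
  4: 6, 7, 8

Step 2: Greedily match left vertices, then look for augmenting paths:
  Match 1 -- 7
  Match 2 -- 6
  Match 3 -- 5
  Match 4 -- 8
  No augmenting path remains.

Step 3: Verify this is maximum:
  Matching size 4 = min(|L|, |R|) = min(4, 4), which is an upper bound, so this matching is maximum.

Maximum matching: {(1,7), (2,6), (3,5), (4,8)}
Size: 4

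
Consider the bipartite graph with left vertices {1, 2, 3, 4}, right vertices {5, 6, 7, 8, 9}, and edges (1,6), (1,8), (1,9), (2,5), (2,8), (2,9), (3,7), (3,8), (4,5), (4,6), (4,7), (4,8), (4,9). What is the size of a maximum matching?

Step 1: List the neighbors of each left vertex:
  1: 6, 8, 9
  2: 5, 8, 9
  3: 7, 8
  4: 5, 6, 7, 8, 9

Step 2: Greedily match left vertices, then look for augmenting paths:
  Match 1 -- 6
  Match 2 -- 5
  Match 3 -- 7
  Match 4 -- 8
  No augmenting path remains.

Step 3: Verify this is maximum:
  Matching size 4 = min(|L|, |R|) = min(4, 5), which is an upper bound, so this matching is maximum.

Maximum matching: {(1,6), (2,5), (3,7), (4,8)}
Size: 4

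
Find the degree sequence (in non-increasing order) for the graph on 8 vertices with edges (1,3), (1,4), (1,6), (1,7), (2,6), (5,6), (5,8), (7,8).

Step 1: Count edges incident to each vertex:
  deg(1) = 4 (neighbors: 3, 4, 6, 7)
  deg(2) = 1 (neighbors: 6)
  deg(3) = 1 (neighbors: 1)
  deg(4) = 1 (neighbors: 1)
  deg(5) = 2 (neighbors: 6, 8)
  deg(6) = 3 (neighbors: 1, 2, 5)
  deg(7) = 2 (neighbors: 1, 8)
  deg(8) = 2 (neighbors: 5, 7)

Step 2: Sort degrees in non-increasing order:
  Degrees: [4, 1, 1, 1, 2, 3, 2, 2] -> sorted: [4, 3, 2, 2, 2, 1, 1, 1]

Degree sequence: [4, 3, 2, 2, 2, 1, 1, 1]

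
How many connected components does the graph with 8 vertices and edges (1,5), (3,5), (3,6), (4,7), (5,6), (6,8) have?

Step 1: Build adjacency list from edges:
  1: 5
  2: (none)
  3: 5, 6
  4: 7
  5: 1, 3, 6
  6: 3, 5, 8
  7: 4
  8: 6

Step 2: Run BFS/DFS from vertex 1:
  Visited: {1, 5, 3, 6, 8}
  Reached 5 of 8 vertices

Step 3: Only 5 of 8 vertices reached. Graph is disconnected.
Connected components: {1, 3, 5, 6, 8}, {2}, {4, 7}
Number of connected components: 3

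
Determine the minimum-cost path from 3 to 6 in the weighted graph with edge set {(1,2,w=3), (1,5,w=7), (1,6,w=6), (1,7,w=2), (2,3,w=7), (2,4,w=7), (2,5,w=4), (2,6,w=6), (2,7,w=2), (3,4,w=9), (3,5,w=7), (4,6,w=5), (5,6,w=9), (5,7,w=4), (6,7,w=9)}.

Step 1: Build adjacency list with weights:
  1: 2(w=3), 5(w=7), 6(w=6), 7(w=2)
  2: 1(w=3), 3(w=7), 4(w=7), 5(w=4), 6(w=6), 7(w=2)
  3: 2(w=7), 4(w=9), 5(w=7)
  4: 2(w=7), 3(w=9), 6(w=5)
  5: 1(w=7), 2(w=4), 3(w=7), 6(w=9), 7(w=4)
  6: 1(w=6), 2(w=6), 4(w=5), 5(w=9), 7(w=9)
  7: 1(w=2), 2(w=2), 5(w=4), 6(w=9)

Step 2: Apply Dijkstra's algorithm from vertex 3:
  Visit vertex 3 (distance=0)
    Update dist[2] = 7
    Update dist[4] = 9
    Update dist[5] = 7
  Visit vertex 2 (distance=7)
    Update dist[1] = 10
    Update dist[6] = 13
    Update dist[7] = 9
  Visit vertex 5 (distance=7)
  Visit vertex 4 (distance=9)
  Visit vertex 7 (distance=9)
  Visit vertex 1 (distance=10)
  Visit vertex 6 (distance=13)

Step 3: Shortest path: 3 -> 2 -> 6
Total weight: 7 + 6 = 13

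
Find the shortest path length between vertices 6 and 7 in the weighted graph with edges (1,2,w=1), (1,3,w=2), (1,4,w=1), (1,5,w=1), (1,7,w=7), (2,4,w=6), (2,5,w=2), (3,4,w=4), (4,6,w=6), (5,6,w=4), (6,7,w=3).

Step 1: Build adjacency list with weights:
  1: 2(w=1), 3(w=2), 4(w=1), 5(w=1), 7(w=7)
  2: 1(w=1), 4(w=6), 5(w=2)
  3: 1(w=2), 4(w=4)
  4: 1(w=1), 2(w=6), 3(w=4), 6(w=6)
  5: 1(w=1), 2(w=2), 6(w=4)
  6: 4(w=6), 5(w=4), 7(w=3)
  7: 1(w=7), 6(w=3)

Step 2: Apply Dijkstra's algorithm from vertex 6:
  Visit vertex 6 (distance=0)
    Update dist[4] = 6
    Update dist[5] = 4
    Update dist[7] = 3
  Visit vertex 7 (distance=3)
    Update dist[1] = 10

Step 3: Shortest path: 6 -> 7
Total weight: 3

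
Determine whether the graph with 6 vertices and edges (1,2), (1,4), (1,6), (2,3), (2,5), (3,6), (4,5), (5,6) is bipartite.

Step 1: Attempt 2-coloring using BFS:
  Start at vertex 1, assign color 0
  Color vertex 2 with color 1 (neighbor of 1)
  Color vertex 4 with color 1 (neighbor of 1)
  Color vertex 6 with color 1 (neighbor of 1)
  Color vertex 3 with color 0 (neighbor of 2)
  Color vertex 5 with color 0 (neighbor of 2)

Step 2: 2-coloring succeeded. No conflicts found.
  Set A (color 0): {1, 3, 5}
  Set B (color 1): {2, 4, 6}

The graph is bipartite with partition {1, 3, 5}, {2, 4, 6}.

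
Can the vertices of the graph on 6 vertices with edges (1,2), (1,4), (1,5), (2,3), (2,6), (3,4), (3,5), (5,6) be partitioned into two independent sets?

Step 1: Attempt 2-coloring using BFS:
  Start at vertex 1, assign color 0
  Color vertex 2 with color 1 (neighbor of 1)
  Color vertex 4 with color 1 (neighbor of 1)
  Color vertex 5 with color 1 (neighbor of 1)
  Color vertex 3 with color 0 (neighbor of 2)
  Color vertex 6 with color 0 (neighbor of 2)

Step 2: 2-coloring succeeded. No conflicts found.
  Set A (color 0): {1, 3, 6}
  Set B (color 1): {2, 4, 5}

The graph is bipartite with partition {1, 3, 6}, {2, 4, 5}.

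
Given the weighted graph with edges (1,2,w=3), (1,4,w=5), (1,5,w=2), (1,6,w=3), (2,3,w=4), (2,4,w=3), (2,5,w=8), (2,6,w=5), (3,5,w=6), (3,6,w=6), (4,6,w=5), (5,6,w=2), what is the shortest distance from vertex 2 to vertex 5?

Step 1: Build adjacency list with weights:
  1: 2(w=3), 4(w=5), 5(w=2), 6(w=3)
  2: 1(w=3), 3(w=4), 4(w=3), 5(w=8), 6(w=5)
  3: 2(w=4), 5(w=6), 6(w=6)
  4: 1(w=5), 2(w=3), 6(w=5)
  5: 1(w=2), 2(w=8), 3(w=6), 6(w=2)
  6: 1(w=3), 2(w=5), 3(w=6), 4(w=5), 5(w=2)

Step 2: Apply Dijkstra's algorithm from vertex 2:
  Visit vertex 2 (distance=0)
    Update dist[1] = 3
    Update dist[3] = 4
    Update dist[4] = 3
    Update dist[5] = 8
    Update dist[6] = 5
  Visit vertex 1 (distance=3)
    Update dist[5] = 5
  Visit vertex 4 (distance=3)
  Visit vertex 3 (distance=4)
  Visit vertex 5 (distance=5)

Step 3: Shortest path: 2 -> 1 -> 5
Total weight: 3 + 2 = 5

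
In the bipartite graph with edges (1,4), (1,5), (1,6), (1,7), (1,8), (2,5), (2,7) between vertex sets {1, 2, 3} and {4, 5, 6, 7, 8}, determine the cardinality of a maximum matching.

Step 1: List the neighbors of each left vertex:
  1: 4, 5, 6, 7, 8
  2: 5, 7
  3: (none)

Step 2: Greedily match left vertices, then look for augmenting paths:
  Match 1 -- 4
  Match 2 -- 5
  No augmenting path remains.

Step 3: Verify this is maximum:
  Matching has size 2. The vertex set {1, 2} covers every edge and has size 2; any matching has at most one edge per cover vertex, so 2 is maximum (König's theorem).

Maximum matching: {(1,4), (2,5)}
Size: 2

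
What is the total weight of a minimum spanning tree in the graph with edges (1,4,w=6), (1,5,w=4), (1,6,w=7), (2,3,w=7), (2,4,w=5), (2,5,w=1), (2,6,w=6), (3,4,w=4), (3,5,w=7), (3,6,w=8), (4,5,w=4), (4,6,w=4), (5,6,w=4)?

Apply Kruskal's algorithm (sort edges by weight, add if no cycle):

Sorted edges by weight:
  (2,5) w=1
  (1,5) w=4
  (3,4) w=4
  (4,6) w=4
  (4,5) w=4
  (5,6) w=4
  (2,4) w=5
  (1,4) w=6
  (2,6) w=6
  (1,6) w=7
  (2,3) w=7
  (3,5) w=7
  (3,6) w=8

Add edge (2,5) w=1 -- no cycle. Running total: 1
Add edge (1,5) w=4 -- no cycle. Running total: 5
Add edge (3,4) w=4 -- no cycle. Running total: 9
Add edge (4,6) w=4 -- no cycle. Running total: 13
Add edge (4,5) w=4 -- no cycle. Running total: 17

MST edges: (2,5,w=1), (1,5,w=4), (3,4,w=4), (4,6,w=4), (4,5,w=4)
Total MST weight: 1 + 4 + 4 + 4 + 4 = 17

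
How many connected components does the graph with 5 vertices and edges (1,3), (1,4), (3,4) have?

Step 1: Build adjacency list from edges:
  1: 3, 4
  2: (none)
  3: 1, 4
  4: 1, 3
  5: (none)

Step 2: Run BFS/DFS from vertex 1:
  Visited: {1, 3, 4}
  Reached 3 of 5 vertices

Step 3: Only 3 of 5 vertices reached. Graph is disconnected.
Connected components: {1, 3, 4}, {2}, {5}
Number of connected components: 3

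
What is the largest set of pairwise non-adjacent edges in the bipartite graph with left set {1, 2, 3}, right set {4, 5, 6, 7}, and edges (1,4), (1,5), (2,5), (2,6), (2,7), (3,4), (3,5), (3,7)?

Step 1: List the neighbors of each left vertex:
  1: 4, 5
  2: 5, 6, 7
  3: 4, 5, 7

Step 2: Greedily match left vertices, then look for augmenting paths:
  Match 1 -- 4
  Match 2 -- 5
  Match 3 -- 7
  No augmenting path remains.

Step 3: Verify this is maximum:
  Matching size 3 = min(|L|, |R|) = min(3, 4), which is an upper bound, so this matching is maximum.

Maximum matching: {(1,4), (2,5), (3,7)}
Size: 3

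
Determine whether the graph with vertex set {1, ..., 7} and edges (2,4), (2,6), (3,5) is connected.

Step 1: Build adjacency list from edges:
  1: (none)
  2: 4, 6
  3: 5
  4: 2
  5: 3
  6: 2
  7: (none)

Step 2: Run BFS/DFS from vertex 1:
  Visited: {1}
  Reached 1 of 7 vertices

Step 3: Only 1 of 7 vertices reached. Graph is disconnected.
Connected components: {1}, {2, 4, 6}, {3, 5}, {7}
Answer: No, the graph is not connected (4 components).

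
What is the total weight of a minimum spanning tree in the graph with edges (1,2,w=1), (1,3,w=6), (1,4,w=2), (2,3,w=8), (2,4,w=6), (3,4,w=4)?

Apply Kruskal's algorithm (sort edges by weight, add if no cycle):

Sorted edges by weight:
  (1,2) w=1
  (1,4) w=2
  (3,4) w=4
  (1,3) w=6
  (2,4) w=6
  (2,3) w=8

Add edge (1,2) w=1 -- no cycle. Running total: 1
Add edge (1,4) w=2 -- no cycle. Running total: 3
Add edge (3,4) w=4 -- no cycle. Running total: 7

MST edges: (1,2,w=1), (1,4,w=2), (3,4,w=4)
Total MST weight: 1 + 2 + 4 = 7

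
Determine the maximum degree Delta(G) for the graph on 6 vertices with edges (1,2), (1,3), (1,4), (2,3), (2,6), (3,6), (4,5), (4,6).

Step 1: Count edges incident to each vertex:
  deg(1) = 3 (neighbors: 2, 3, 4)
  deg(2) = 3 (neighbors: 1, 3, 6)
  deg(3) = 3 (neighbors: 1, 2, 6)
  deg(4) = 3 (neighbors: 1, 5, 6)
  deg(5) = 1 (neighbors: 4)
  deg(6) = 3 (neighbors: 2, 3, 4)

Step 2: Find maximum:
  max(3, 3, 3, 3, 1, 3) = 3 (vertex 1)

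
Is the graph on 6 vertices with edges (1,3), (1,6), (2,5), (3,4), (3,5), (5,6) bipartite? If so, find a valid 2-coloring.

Step 1: Attempt 2-coloring using BFS:
  Start at vertex 1, assign color 0
  Color vertex 3 with color 1 (neighbor of 1)
  Color vertex 6 with color 1 (neighbor of 1)
  Color vertex 4 with color 0 (neighbor of 3)
  Color vertex 5 with color 0 (neighbor of 3)
  Color vertex 2 with color 1 (neighbor of 5)

Step 2: 2-coloring succeeded. No conflicts found.
  Set A (color 0): {1, 4, 5}
  Set B (color 1): {2, 3, 6}

The graph is bipartite with partition {1, 4, 5}, {2, 3, 6}.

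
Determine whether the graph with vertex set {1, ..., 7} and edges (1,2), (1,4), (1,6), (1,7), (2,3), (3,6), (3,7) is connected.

Step 1: Build adjacency list from edges:
  1: 2, 4, 6, 7
  2: 1, 3
  3: 2, 6, 7
  4: 1
  5: (none)
  6: 1, 3
  7: 1, 3

Step 2: Run BFS/DFS from vertex 1:
  Visited: {1, 2, 4, 6, 7, 3}
  Reached 6 of 7 vertices

Step 3: Only 6 of 7 vertices reached. Graph is disconnected.
Connected components: {1, 2, 3, 4, 6, 7}, {5}
Answer: No, the graph is not connected (2 components).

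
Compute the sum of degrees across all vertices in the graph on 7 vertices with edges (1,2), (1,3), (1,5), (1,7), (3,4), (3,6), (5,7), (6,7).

Step 1: Count edges incident to each vertex:
  deg(1) = 4 (neighbors: 2, 3, 5, 7)
  deg(2) = 1 (neighbors: 1)
  deg(3) = 3 (neighbors: 1, 4, 6)
  deg(4) = 1 (neighbors: 3)
  deg(5) = 2 (neighbors: 1, 7)
  deg(6) = 2 (neighbors: 3, 7)
  deg(7) = 3 (neighbors: 1, 5, 6)

Step 2: Sum all degrees:
  4 + 1 + 3 + 1 + 2 + 2 + 3 = 16

Verification: sum of degrees = 2 * |E| = 2 * 8 = 16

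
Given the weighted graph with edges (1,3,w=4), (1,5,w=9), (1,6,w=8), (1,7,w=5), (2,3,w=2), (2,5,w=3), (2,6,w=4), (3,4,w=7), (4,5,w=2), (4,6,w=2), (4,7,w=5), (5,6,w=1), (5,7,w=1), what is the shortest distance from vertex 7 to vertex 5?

Step 1: Build adjacency list with weights:
  1: 3(w=4), 5(w=9), 6(w=8), 7(w=5)
  2: 3(w=2), 5(w=3), 6(w=4)
  3: 1(w=4), 2(w=2), 4(w=7)
  4: 3(w=7), 5(w=2), 6(w=2), 7(w=5)
  5: 1(w=9), 2(w=3), 4(w=2), 6(w=1), 7(w=1)
  6: 1(w=8), 2(w=4), 4(w=2), 5(w=1)
  7: 1(w=5), 4(w=5), 5(w=1)

Step 2: Apply Dijkstra's algorithm from vertex 7:
  Visit vertex 7 (distance=0)
    Update dist[1] = 5
    Update dist[4] = 5
    Update dist[5] = 1
  Visit vertex 5 (distance=1)
    Update dist[2] = 4
    Update dist[4] = 3
    Update dist[6] = 2

Step 3: Shortest path: 7 -> 5
Total weight: 1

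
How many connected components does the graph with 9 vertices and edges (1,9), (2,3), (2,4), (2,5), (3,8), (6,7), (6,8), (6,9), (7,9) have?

Step 1: Build adjacency list from edges:
  1: 9
  2: 3, 4, 5
  3: 2, 8
  4: 2
  5: 2
  6: 7, 8, 9
  7: 6, 9
  8: 3, 6
  9: 1, 6, 7

Step 2: Run BFS/DFS from vertex 1:
  Visited: {1, 9, 6, 7, 8, 3, 2, 4, 5}
  Reached 9 of 9 vertices

Step 3: All 9 vertices reached from vertex 1, so the graph is connected.
Number of connected components: 1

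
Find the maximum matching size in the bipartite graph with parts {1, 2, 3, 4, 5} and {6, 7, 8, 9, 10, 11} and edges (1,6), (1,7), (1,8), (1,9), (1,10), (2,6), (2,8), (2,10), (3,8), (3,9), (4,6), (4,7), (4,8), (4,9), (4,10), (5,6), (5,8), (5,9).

Step 1: List the neighbors of each left vertex:
  1: 6, 7, 8, 9, 10
  2: 6, 8, 10
  3: 8, 9
  4: 6, 7, 8, 9, 10
  5: 6, 8, 9

Step 2: Greedily match left vertices, then look for augmenting paths:
  Match 1 -- 10
  Match 2 -- 8
  Match 3 -- 9
  Match 4 -- 7
  Match 5 -- 6
  No augmenting path remains.

Step 3: Verify this is maximum:
  Matching size 5 = min(|L|, |R|) = min(5, 6), which is an upper bound, so this matching is maximum.

Maximum matching: {(1,10), (2,8), (3,9), (4,7), (5,6)}
Size: 5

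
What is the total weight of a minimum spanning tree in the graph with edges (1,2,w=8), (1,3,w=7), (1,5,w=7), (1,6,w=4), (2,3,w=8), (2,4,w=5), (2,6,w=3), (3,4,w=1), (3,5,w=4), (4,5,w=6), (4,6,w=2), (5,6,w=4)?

Apply Kruskal's algorithm (sort edges by weight, add if no cycle):

Sorted edges by weight:
  (3,4) w=1
  (4,6) w=2
  (2,6) w=3
  (1,6) w=4
  (3,5) w=4
  (5,6) w=4
  (2,4) w=5
  (4,5) w=6
  (1,3) w=7
  (1,5) w=7
  (1,2) w=8
  (2,3) w=8

Add edge (3,4) w=1 -- no cycle. Running total: 1
Add edge (4,6) w=2 -- no cycle. Running total: 3
Add edge (2,6) w=3 -- no cycle. Running total: 6
Add edge (1,6) w=4 -- no cycle. Running total: 10
Add edge (3,5) w=4 -- no cycle. Running total: 14

MST edges: (3,4,w=1), (4,6,w=2), (2,6,w=3), (1,6,w=4), (3,5,w=4)
Total MST weight: 1 + 2 + 3 + 4 + 4 = 14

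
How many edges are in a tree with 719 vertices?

A tree on n vertices always has exactly n - 1 edges.
For n = 719: edges = 719 - 1 = 718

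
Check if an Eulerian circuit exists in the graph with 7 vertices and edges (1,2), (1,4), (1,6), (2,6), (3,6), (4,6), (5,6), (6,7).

Step 1: Find the degree of each vertex:
  deg(1) = 3
  deg(2) = 2
  deg(3) = 1
  deg(4) = 2
  deg(5) = 1
  deg(6) = 6
  deg(7) = 1

Step 2: Count vertices with odd degree:
  Odd-degree vertices: 1, 3, 5, 7 (4 total)

Step 3: Apply Euler's theorem:
  - Eulerian circuit exists iff graph is connected and all vertices have even degree
  - Eulerian path exists iff graph is connected and has 0 or 2 odd-degree vertices

Graph has 4 odd-degree vertices (need 0 or 2).
Neither Eulerian path nor Eulerian circuit exists.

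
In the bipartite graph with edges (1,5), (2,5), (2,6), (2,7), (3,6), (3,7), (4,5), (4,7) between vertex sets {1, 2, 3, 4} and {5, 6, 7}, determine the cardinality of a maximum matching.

Step 1: List the neighbors of each left vertex:
  1: 5
  2: 5, 6, 7
  3: 6, 7
  4: 5, 7

Step 2: Greedily match left vertices, then look for augmenting paths:
  Match 1 -- 5
  Match 2 -- 6
  Match 3 -- 7
  No augmenting path remains.

Step 3: Verify this is maximum:
  Matching size 3 = min(|L|, |R|) = min(4, 3), which is an upper bound, so this matching is maximum.

Maximum matching: {(1,5), (2,6), (3,7)}
Size: 3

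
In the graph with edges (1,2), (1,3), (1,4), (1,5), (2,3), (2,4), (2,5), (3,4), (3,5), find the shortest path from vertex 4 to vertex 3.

Step 1: Build adjacency list:
  1: 2, 3, 4, 5
  2: 1, 3, 4, 5
  3: 1, 2, 4, 5
  4: 1, 2, 3
  5: 1, 2, 3

Step 2: BFS from vertex 4 to find shortest path to 3:
  vertex 1 reached at distance 1
  vertex 2 reached at distance 1
  vertex 3 reached at distance 1

Step 3: Shortest path: 4 -> 3
Path length: 1 edge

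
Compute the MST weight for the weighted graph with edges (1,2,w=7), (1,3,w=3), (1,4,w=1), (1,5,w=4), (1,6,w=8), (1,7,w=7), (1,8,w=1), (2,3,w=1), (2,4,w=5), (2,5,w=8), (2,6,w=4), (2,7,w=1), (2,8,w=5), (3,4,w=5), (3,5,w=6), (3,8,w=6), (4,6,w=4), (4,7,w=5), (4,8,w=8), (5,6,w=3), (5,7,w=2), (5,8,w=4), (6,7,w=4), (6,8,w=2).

Apply Kruskal's algorithm (sort edges by weight, add if no cycle):

Sorted edges by weight:
  (1,4) w=1
  (1,8) w=1
  (2,7) w=1
  (2,3) w=1
  (5,7) w=2
  (6,8) w=2
  (1,3) w=3
  (5,6) w=3
  (1,5) w=4
  (2,6) w=4
  (4,6) w=4
  (5,8) w=4
  (6,7) w=4
  (2,4) w=5
  (2,8) w=5
  (3,4) w=5
  (4,7) w=5
  (3,8) w=6
  (3,5) w=6
  (1,2) w=7
  (1,7) w=7
  (1,6) w=8
  (2,5) w=8
  (4,8) w=8

Add edge (1,4) w=1 -- no cycle. Running total: 1
Add edge (1,8) w=1 -- no cycle. Running total: 2
Add edge (2,7) w=1 -- no cycle. Running total: 3
Add edge (2,3) w=1 -- no cycle. Running total: 4
Add edge (5,7) w=2 -- no cycle. Running total: 6
Add edge (6,8) w=2 -- no cycle. Running total: 8
Add edge (1,3) w=3 -- no cycle. Running total: 11

MST edges: (1,4,w=1), (1,8,w=1), (2,7,w=1), (2,3,w=1), (5,7,w=2), (6,8,w=2), (1,3,w=3)
Total MST weight: 1 + 1 + 1 + 1 + 2 + 2 + 3 = 11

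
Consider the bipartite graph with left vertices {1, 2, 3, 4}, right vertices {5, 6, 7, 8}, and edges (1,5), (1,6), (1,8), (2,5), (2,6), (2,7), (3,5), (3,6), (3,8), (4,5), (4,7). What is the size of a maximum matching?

Step 1: List the neighbors of each left vertex:
  1: 5, 6, 8
  2: 5, 6, 7
  3: 5, 6, 8
  4: 5, 7

Step 2: Greedily match left vertices, then look for augmenting paths:
  Match 1 -- 5
  Match 2 -- 6
  Match 3 -- 8
  Match 4 -- 7
  No augmenting path remains.

Step 3: Verify this is maximum:
  Matching size 4 = min(|L|, |R|) = min(4, 4), which is an upper bound, so this matching is maximum.

Maximum matching: {(1,5), (2,6), (3,8), (4,7)}
Size: 4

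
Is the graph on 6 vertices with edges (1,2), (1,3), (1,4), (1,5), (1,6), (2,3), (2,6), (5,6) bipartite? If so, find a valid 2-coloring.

Step 1: Attempt 2-coloring using BFS:
  Start at vertex 1, assign color 0
  Color vertex 2 with color 1 (neighbor of 1)
  Color vertex 3 with color 1 (neighbor of 1)
  Color vertex 4 with color 1 (neighbor of 1)
  Color vertex 5 with color 1 (neighbor of 1)
  Color vertex 6 with color 1 (neighbor of 1)

Step 2: Conflict found! Vertices 2 and 3 are adjacent but have the same color.
This means the graph contains an odd cycle.

The graph is NOT bipartite.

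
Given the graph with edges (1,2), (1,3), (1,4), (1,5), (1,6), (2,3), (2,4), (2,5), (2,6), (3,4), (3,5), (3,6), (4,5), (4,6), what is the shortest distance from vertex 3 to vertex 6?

Step 1: Build adjacency list:
  1: 2, 3, 4, 5, 6
  2: 1, 3, 4, 5, 6
  3: 1, 2, 4, 5, 6
  4: 1, 2, 3, 5, 6
  5: 1, 2, 3, 4
  6: 1, 2, 3, 4

Step 2: BFS from vertex 3 to find shortest path to 6:
  vertex 1 reached at distance 1
  vertex 2 reached at distance 1
  vertex 4 reached at distance 1
  vertex 5 reached at distance 1
  vertex 6 reached at distance 1

Step 3: Shortest path: 3 -> 6
Path length: 1 edge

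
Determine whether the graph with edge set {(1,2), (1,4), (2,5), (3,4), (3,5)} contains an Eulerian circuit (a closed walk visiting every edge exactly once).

Step 1: Find the degree of each vertex:
  deg(1) = 2
  deg(2) = 2
  deg(3) = 2
  deg(4) = 2
  deg(5) = 2

Step 2: Count vertices with odd degree:
  All vertices have even degree (0 odd-degree vertices)

Step 3: Apply Euler's theorem:
  - Eulerian circuit exists iff graph is connected and all vertices have even degree
  - Eulerian path exists iff graph is connected and has 0 or 2 odd-degree vertices

Graph is connected with 0 odd-degree vertices.
Both Eulerian circuit and Eulerian path exist.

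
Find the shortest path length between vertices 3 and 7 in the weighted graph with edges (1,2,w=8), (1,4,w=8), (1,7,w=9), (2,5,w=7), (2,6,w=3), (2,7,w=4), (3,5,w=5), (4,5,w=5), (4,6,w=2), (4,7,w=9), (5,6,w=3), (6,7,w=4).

Step 1: Build adjacency list with weights:
  1: 2(w=8), 4(w=8), 7(w=9)
  2: 1(w=8), 5(w=7), 6(w=3), 7(w=4)
  3: 5(w=5)
  4: 1(w=8), 5(w=5), 6(w=2), 7(w=9)
  5: 2(w=7), 3(w=5), 4(w=5), 6(w=3)
  6: 2(w=3), 4(w=2), 5(w=3), 7(w=4)
  7: 1(w=9), 2(w=4), 4(w=9), 6(w=4)

Step 2: Apply Dijkstra's algorithm from vertex 3:
  Visit vertex 3 (distance=0)
    Update dist[5] = 5
  Visit vertex 5 (distance=5)
    Update dist[2] = 12
    Update dist[4] = 10
    Update dist[6] = 8
  Visit vertex 6 (distance=8)
    Update dist[2] = 11
    Update dist[7] = 12
  Visit vertex 4 (distance=10)
    Update dist[1] = 18
  Visit vertex 2 (distance=11)
  Visit vertex 7 (distance=12)

Step 3: Shortest path: 3 -> 5 -> 6 -> 7
Total weight: 5 + 3 + 4 = 12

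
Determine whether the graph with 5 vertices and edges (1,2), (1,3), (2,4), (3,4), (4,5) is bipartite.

Step 1: Attempt 2-coloring using BFS:
  Start at vertex 1, assign color 0
  Color vertex 2 with color 1 (neighbor of 1)
  Color vertex 3 with color 1 (neighbor of 1)
  Color vertex 4 with color 0 (neighbor of 2)
  Color vertex 5 with color 1 (neighbor of 4)

Step 2: 2-coloring succeeded. No conflicts found.
  Set A (color 0): {1, 4}
  Set B (color 1): {2, 3, 5}

The graph is bipartite with partition {1, 4}, {2, 3, 5}.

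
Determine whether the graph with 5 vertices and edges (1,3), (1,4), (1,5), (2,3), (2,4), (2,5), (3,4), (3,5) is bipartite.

Step 1: Attempt 2-coloring using BFS:
  Start at vertex 1, assign color 0
  Color vertex 3 with color 1 (neighbor of 1)
  Color vertex 4 with color 1 (neighbor of 1)
  Color vertex 5 with color 1 (neighbor of 1)
  Color vertex 2 with color 0 (neighbor of 3)

Step 2: Conflict found! Vertices 3 and 4 are adjacent but have the same color.
This means the graph contains an odd cycle.

The graph is NOT bipartite.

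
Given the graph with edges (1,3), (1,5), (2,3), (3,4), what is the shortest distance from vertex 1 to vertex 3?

Step 1: Build adjacency list:
  1: 3, 5
  2: 3
  3: 1, 2, 4
  4: 3
  5: 1

Step 2: BFS from vertex 1 to find shortest path to 3:
  vertex 3 reached at distance 1

Step 3: Shortest path: 1 -> 3
Path length: 1 edge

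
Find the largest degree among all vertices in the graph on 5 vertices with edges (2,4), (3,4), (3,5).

Step 1: Count edges incident to each vertex:
  deg(1) = 0 (neighbors: none)
  deg(2) = 1 (neighbors: 4)
  deg(3) = 2 (neighbors: 4, 5)
  deg(4) = 2 (neighbors: 2, 3)
  deg(5) = 1 (neighbors: 3)

Step 2: Find maximum:
  max(0, 1, 2, 2, 1) = 2 (vertex 3)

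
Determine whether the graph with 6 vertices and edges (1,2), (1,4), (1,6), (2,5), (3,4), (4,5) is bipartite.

Step 1: Attempt 2-coloring using BFS:
  Start at vertex 1, assign color 0
  Color vertex 2 with color 1 (neighbor of 1)
  Color vertex 4 with color 1 (neighbor of 1)
  Color vertex 6 with color 1 (neighbor of 1)
  Color vertex 5 with color 0 (neighbor of 2)
  Color vertex 3 with color 0 (neighbor of 4)

Step 2: 2-coloring succeeded. No conflicts found.
  Set A (color 0): {1, 3, 5}
  Set B (color 1): {2, 4, 6}

The graph is bipartite with partition {1, 3, 5}, {2, 4, 6}.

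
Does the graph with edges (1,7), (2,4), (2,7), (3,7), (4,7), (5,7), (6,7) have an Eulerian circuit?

Step 1: Find the degree of each vertex:
  deg(1) = 1
  deg(2) = 2
  deg(3) = 1
  deg(4) = 2
  deg(5) = 1
  deg(6) = 1
  deg(7) = 6

Step 2: Count vertices with odd degree:
  Odd-degree vertices: 1, 3, 5, 6 (4 total)

Step 3: Apply Euler's theorem:
  - Eulerian circuit exists iff graph is connected and all vertices have even degree
  - Eulerian path exists iff graph is connected and has 0 or 2 odd-degree vertices

Graph has 4 odd-degree vertices (need 0 or 2).
Neither Eulerian path nor Eulerian circuit exists.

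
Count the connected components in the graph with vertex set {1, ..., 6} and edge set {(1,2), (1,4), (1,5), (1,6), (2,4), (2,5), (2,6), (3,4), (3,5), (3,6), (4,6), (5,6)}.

Step 1: Build adjacency list from edges:
  1: 2, 4, 5, 6
  2: 1, 4, 5, 6
  3: 4, 5, 6
  4: 1, 2, 3, 6
  5: 1, 2, 3, 6
  6: 1, 2, 3, 4, 5

Step 2: Run BFS/DFS from vertex 1:
  Visited: {1, 2, 4, 5, 6, 3}
  Reached 6 of 6 vertices

Step 3: All 6 vertices reached from vertex 1, so the graph is connected.
Number of connected components: 1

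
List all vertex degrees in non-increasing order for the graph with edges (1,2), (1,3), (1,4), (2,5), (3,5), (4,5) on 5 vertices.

Step 1: Count edges incident to each vertex:
  deg(1) = 3 (neighbors: 2, 3, 4)
  deg(2) = 2 (neighbors: 1, 5)
  deg(3) = 2 (neighbors: 1, 5)
  deg(4) = 2 (neighbors: 1, 5)
  deg(5) = 3 (neighbors: 2, 3, 4)

Step 2: Sort degrees in non-increasing order:
  Degrees: [3, 2, 2, 2, 3] -> sorted: [3, 3, 2, 2, 2]

Degree sequence: [3, 3, 2, 2, 2]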